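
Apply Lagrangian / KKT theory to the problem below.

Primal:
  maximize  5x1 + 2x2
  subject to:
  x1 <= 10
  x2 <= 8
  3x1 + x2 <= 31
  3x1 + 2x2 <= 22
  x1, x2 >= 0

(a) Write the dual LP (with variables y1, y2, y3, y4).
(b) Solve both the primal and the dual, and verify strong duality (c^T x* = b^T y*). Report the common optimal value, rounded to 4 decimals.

The standard primal-dual pair for 'max c^T x s.t. A x <= b, x >= 0' is:
  Dual:  min b^T y  s.t.  A^T y >= c,  y >= 0.

So the dual LP is:
  minimize  10y1 + 8y2 + 31y3 + 22y4
  subject to:
    y1 + 3y3 + 3y4 >= 5
    y2 + y3 + 2y4 >= 2
    y1, y2, y3, y4 >= 0

Solving the primal: x* = (7.3333, 0).
  primal value c^T x* = 36.6667.
Solving the dual: y* = (0, 0, 0, 1.6667).
  dual value b^T y* = 36.6667.
Strong duality: c^T x* = b^T y*. Confirmed.

36.6667


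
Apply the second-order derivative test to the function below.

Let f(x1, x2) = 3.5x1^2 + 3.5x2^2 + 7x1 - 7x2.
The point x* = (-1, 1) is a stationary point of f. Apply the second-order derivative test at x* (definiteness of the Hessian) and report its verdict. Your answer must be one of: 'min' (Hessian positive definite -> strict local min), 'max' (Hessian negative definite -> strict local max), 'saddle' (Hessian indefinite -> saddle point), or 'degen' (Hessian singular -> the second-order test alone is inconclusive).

Compute the Hessian H = grad^2 f:
  H = [[7, 0], [0, 7]]
Verify stationarity: grad f(x*) = H x* + g = (0, 0).
Eigenvalues of H: 7, 7.
Both eigenvalues > 0, so H is positive definite -> x* is a strict local min.

min


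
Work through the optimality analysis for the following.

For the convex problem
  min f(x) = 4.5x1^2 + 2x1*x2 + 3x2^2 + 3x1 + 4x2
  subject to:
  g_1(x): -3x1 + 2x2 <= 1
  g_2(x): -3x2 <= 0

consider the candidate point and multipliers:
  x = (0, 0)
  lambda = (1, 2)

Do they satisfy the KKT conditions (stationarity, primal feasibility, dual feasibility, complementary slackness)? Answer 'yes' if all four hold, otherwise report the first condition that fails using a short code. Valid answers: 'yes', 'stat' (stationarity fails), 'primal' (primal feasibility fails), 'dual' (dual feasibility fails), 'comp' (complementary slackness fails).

Gradient of f: grad f(x) = Q x + c = (3, 4)
Constraint values g_i(x) = a_i^T x - b_i:
  g_1((0, 0)) = -1
  g_2((0, 0)) = 0
Stationarity residual: grad f(x) + sum_i lambda_i a_i = (0, 0)
  -> stationarity OK
Primal feasibility (all g_i <= 0): OK
Dual feasibility (all lambda_i >= 0): OK
Complementary slackness (lambda_i * g_i(x) = 0 for all i): FAILS

Verdict: the first failing condition is complementary_slackness -> comp.

comp


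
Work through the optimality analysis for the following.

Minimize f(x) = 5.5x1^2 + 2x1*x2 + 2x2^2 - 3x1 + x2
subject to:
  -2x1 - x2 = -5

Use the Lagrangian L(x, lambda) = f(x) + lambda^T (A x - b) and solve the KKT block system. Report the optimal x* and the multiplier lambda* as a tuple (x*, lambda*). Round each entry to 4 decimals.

Form the Lagrangian:
  L(x, lambda) = (1/2) x^T Q x + c^T x + lambda^T (A x - b)
Stationarity (grad_x L = 0): Q x + c + A^T lambda = 0.
Primal feasibility: A x = b.

This gives the KKT block system:
  [ Q   A^T ] [ x     ]   [-c ]
  [ A    0  ] [ lambda ] = [ b ]

Solving the linear system:
  x*      = (1.8421, 1.3158)
  lambda* = (9.9474)
  f(x*)   = 22.7632

x* = (1.8421, 1.3158), lambda* = (9.9474)


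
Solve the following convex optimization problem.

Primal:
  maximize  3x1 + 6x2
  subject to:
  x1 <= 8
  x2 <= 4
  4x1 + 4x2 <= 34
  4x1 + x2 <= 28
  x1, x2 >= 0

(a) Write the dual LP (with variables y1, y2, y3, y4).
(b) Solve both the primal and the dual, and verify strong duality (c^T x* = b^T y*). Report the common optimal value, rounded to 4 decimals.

The standard primal-dual pair for 'max c^T x s.t. A x <= b, x >= 0' is:
  Dual:  min b^T y  s.t.  A^T y >= c,  y >= 0.

So the dual LP is:
  minimize  8y1 + 4y2 + 34y3 + 28y4
  subject to:
    y1 + 4y3 + 4y4 >= 3
    y2 + 4y3 + y4 >= 6
    y1, y2, y3, y4 >= 0

Solving the primal: x* = (4.5, 4).
  primal value c^T x* = 37.5.
Solving the dual: y* = (0, 3, 0.75, 0).
  dual value b^T y* = 37.5.
Strong duality: c^T x* = b^T y*. Confirmed.

37.5


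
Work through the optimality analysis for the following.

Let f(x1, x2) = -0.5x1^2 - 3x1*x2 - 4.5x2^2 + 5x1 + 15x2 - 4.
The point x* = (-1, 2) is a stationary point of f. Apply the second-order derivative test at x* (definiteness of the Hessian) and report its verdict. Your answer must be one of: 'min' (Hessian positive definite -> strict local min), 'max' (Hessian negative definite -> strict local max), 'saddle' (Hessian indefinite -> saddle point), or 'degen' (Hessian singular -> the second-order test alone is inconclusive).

Compute the Hessian H = grad^2 f:
  H = [[-1, -3], [-3, -9]]
Verify stationarity: grad f(x*) = H x* + g = (0, 0).
Eigenvalues of H: -10, 0.
H has a zero eigenvalue (singular; negative semidefinite but not definite), so H is neither positive definite, negative definite, nor indefinite. The second-order test alone is inconclusive -> degen.
(Indeed, f is constant along the null direction of H through x*, so x* is not a strict local extremum.)

degen


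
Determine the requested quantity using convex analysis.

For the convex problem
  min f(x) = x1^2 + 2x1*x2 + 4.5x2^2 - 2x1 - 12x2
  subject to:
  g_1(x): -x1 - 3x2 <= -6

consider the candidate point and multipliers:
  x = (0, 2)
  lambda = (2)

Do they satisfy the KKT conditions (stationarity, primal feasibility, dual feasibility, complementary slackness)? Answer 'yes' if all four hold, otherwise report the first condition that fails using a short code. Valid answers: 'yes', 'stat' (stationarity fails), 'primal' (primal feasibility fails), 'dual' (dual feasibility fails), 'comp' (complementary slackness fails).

Gradient of f: grad f(x) = Q x + c = (2, 6)
Constraint values g_i(x) = a_i^T x - b_i:
  g_1((0, 2)) = 0
Stationarity residual: grad f(x) + sum_i lambda_i a_i = (0, 0)
  -> stationarity OK
Primal feasibility (all g_i <= 0): OK
Dual feasibility (all lambda_i >= 0): OK
Complementary slackness (lambda_i * g_i(x) = 0 for all i): OK

Verdict: yes, KKT holds.

yes


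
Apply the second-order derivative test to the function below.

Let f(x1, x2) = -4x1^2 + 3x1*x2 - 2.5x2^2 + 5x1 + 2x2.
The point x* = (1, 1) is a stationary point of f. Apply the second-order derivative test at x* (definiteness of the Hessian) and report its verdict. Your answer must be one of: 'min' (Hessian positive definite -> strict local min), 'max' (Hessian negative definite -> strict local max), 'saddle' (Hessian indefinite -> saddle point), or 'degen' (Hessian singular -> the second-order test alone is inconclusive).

Compute the Hessian H = grad^2 f:
  H = [[-8, 3], [3, -5]]
Verify stationarity: grad f(x*) = H x* + g = (0, 0).
Eigenvalues of H: -9.8541, -3.1459.
Both eigenvalues < 0, so H is negative definite -> x* is a strict local max.

max


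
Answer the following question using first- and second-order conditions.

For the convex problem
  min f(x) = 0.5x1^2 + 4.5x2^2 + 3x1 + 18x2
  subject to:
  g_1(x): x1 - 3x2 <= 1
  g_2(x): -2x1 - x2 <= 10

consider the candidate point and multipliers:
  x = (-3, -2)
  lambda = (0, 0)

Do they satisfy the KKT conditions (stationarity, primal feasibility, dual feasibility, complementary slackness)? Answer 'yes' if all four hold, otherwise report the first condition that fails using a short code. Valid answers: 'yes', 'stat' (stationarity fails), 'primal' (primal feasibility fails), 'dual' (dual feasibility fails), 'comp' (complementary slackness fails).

Gradient of f: grad f(x) = Q x + c = (0, 0)
Constraint values g_i(x) = a_i^T x - b_i:
  g_1((-3, -2)) = 2
  g_2((-3, -2)) = -2
Stationarity residual: grad f(x) + sum_i lambda_i a_i = (0, 0)
  -> stationarity OK
Primal feasibility (all g_i <= 0): FAILS
Dual feasibility (all lambda_i >= 0): OK
Complementary slackness (lambda_i * g_i(x) = 0 for all i): OK

Verdict: the first failing condition is primal_feasibility -> primal.

primal


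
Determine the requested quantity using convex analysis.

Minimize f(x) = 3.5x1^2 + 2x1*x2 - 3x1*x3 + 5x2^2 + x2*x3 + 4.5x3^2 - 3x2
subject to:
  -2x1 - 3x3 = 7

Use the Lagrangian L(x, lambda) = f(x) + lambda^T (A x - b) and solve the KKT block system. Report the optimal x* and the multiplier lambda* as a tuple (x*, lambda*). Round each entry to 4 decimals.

Form the Lagrangian:
  L(x, lambda) = (1/2) x^T Q x + c^T x + lambda^T (A x - b)
Stationarity (grad_x L = 0): Q x + c + A^T lambda = 0.
Primal feasibility: A x = b.

This gives the KKT block system:
  [ Q   A^T ] [ x     ]   [-c ]
  [ A    0  ] [ lambda ] = [ b ]

Solving the linear system:
  x*      = (-1.4648, 0.7286, -1.3568)
  lambda* = (-2.3628)
  f(x*)   = 7.1769

x* = (-1.4648, 0.7286, -1.3568), lambda* = (-2.3628)


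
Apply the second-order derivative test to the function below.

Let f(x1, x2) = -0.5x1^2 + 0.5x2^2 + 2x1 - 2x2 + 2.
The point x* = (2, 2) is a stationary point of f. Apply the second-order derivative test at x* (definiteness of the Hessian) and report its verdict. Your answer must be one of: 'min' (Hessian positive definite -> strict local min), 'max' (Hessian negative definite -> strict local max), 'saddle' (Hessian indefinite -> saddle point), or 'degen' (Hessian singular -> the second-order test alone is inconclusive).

Compute the Hessian H = grad^2 f:
  H = [[-1, 0], [0, 1]]
Verify stationarity: grad f(x*) = H x* + g = (0, 0).
Eigenvalues of H: -1, 1.
Eigenvalues have mixed signs, so H is indefinite -> x* is a saddle point.

saddle


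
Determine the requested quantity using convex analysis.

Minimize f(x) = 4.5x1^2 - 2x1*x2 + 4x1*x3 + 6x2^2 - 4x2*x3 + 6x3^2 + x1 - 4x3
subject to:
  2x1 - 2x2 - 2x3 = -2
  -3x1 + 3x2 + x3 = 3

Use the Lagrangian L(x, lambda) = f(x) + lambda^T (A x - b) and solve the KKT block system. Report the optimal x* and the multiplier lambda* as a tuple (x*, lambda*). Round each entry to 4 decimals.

Form the Lagrangian:
  L(x, lambda) = (1/2) x^T Q x + c^T x + lambda^T (A x - b)
Stationarity (grad_x L = 0): Q x + c + A^T lambda = 0.
Primal feasibility: A x = b.

This gives the KKT block system:
  [ Q   A^T ] [ x     ]   [-c ]
  [ A    0  ] [ lambda ] = [ b ]

Solving the linear system:
  x*      = (-0.6471, 0.3529, 0)
  lambda* = (-7.3824, -6.7647)
  f(x*)   = 2.4412

x* = (-0.6471, 0.3529, 0), lambda* = (-7.3824, -6.7647)


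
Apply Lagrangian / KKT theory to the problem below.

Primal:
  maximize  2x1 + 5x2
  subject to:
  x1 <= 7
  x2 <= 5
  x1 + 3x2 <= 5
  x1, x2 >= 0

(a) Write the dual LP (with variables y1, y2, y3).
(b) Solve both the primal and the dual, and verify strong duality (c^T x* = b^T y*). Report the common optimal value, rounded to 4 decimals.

The standard primal-dual pair for 'max c^T x s.t. A x <= b, x >= 0' is:
  Dual:  min b^T y  s.t.  A^T y >= c,  y >= 0.

So the dual LP is:
  minimize  7y1 + 5y2 + 5y3
  subject to:
    y1 + y3 >= 2
    y2 + 3y3 >= 5
    y1, y2, y3 >= 0

Solving the primal: x* = (5, 0).
  primal value c^T x* = 10.
Solving the dual: y* = (0, 0, 2).
  dual value b^T y* = 10.
Strong duality: c^T x* = b^T y*. Confirmed.

10


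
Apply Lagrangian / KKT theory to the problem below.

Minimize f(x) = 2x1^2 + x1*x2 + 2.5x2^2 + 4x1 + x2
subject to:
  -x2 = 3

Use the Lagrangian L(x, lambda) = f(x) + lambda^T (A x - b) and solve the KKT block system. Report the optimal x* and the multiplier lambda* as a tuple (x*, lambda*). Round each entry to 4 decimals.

Form the Lagrangian:
  L(x, lambda) = (1/2) x^T Q x + c^T x + lambda^T (A x - b)
Stationarity (grad_x L = 0): Q x + c + A^T lambda = 0.
Primal feasibility: A x = b.

This gives the KKT block system:
  [ Q   A^T ] [ x     ]   [-c ]
  [ A    0  ] [ lambda ] = [ b ]

Solving the linear system:
  x*      = (-0.25, -3)
  lambda* = (-14.25)
  f(x*)   = 19.375

x* = (-0.25, -3), lambda* = (-14.25)


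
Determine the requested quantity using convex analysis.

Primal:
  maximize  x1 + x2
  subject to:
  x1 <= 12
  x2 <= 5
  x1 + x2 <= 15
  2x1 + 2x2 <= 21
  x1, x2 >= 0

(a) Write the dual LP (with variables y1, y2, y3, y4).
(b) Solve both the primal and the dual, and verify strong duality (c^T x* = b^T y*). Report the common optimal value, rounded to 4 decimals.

The standard primal-dual pair for 'max c^T x s.t. A x <= b, x >= 0' is:
  Dual:  min b^T y  s.t.  A^T y >= c,  y >= 0.

So the dual LP is:
  minimize  12y1 + 5y2 + 15y3 + 21y4
  subject to:
    y1 + y3 + 2y4 >= 1
    y2 + y3 + 2y4 >= 1
    y1, y2, y3, y4 >= 0

Solving the primal: x* = (10.5, 0).
  primal value c^T x* = 10.5.
Solving the dual: y* = (0, 0, 0, 0.5).
  dual value b^T y* = 10.5.
Strong duality: c^T x* = b^T y*. Confirmed.

10.5


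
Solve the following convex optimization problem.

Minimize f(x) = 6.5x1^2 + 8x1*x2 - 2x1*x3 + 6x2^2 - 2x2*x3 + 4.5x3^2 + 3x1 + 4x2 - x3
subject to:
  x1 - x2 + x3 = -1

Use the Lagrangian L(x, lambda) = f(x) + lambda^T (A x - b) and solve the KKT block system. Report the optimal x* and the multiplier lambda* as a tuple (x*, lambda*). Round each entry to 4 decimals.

Form the Lagrangian:
  L(x, lambda) = (1/2) x^T Q x + c^T x + lambda^T (A x - b)
Stationarity (grad_x L = 0): Q x + c + A^T lambda = 0.
Primal feasibility: A x = b.

This gives the KKT block system:
  [ Q   A^T ] [ x     ]   [-c ]
  [ A    0  ] [ lambda ] = [ b ]

Solving the linear system:
  x*      = (-0.5692, 0.2018, -0.229)
  lambda* = (2.3265)
  f(x*)   = 0.8277

x* = (-0.5692, 0.2018, -0.229), lambda* = (2.3265)


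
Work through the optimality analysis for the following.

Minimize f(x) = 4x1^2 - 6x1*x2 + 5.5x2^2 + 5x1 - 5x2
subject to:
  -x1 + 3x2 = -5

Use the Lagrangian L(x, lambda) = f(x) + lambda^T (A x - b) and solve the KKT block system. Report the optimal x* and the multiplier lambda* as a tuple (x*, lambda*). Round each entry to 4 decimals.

Form the Lagrangian:
  L(x, lambda) = (1/2) x^T Q x + c^T x + lambda^T (A x - b)
Stationarity (grad_x L = 0): Q x + c + A^T lambda = 0.
Primal feasibility: A x = b.

This gives the KKT block system:
  [ Q   A^T ] [ x     ]   [-c ]
  [ A    0  ] [ lambda ] = [ b ]

Solving the linear system:
  x*      = (-1.383, -2.1277)
  lambda* = (6.7021)
  f(x*)   = 18.617

x* = (-1.383, -2.1277), lambda* = (6.7021)


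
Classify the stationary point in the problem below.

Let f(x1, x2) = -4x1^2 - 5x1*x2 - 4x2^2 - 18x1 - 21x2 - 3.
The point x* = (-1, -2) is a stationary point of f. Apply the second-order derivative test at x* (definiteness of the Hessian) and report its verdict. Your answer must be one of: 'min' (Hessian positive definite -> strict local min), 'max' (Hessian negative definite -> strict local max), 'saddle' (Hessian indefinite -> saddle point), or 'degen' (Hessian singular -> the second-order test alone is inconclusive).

Compute the Hessian H = grad^2 f:
  H = [[-8, -5], [-5, -8]]
Verify stationarity: grad f(x*) = H x* + g = (0, 0).
Eigenvalues of H: -13, -3.
Both eigenvalues < 0, so H is negative definite -> x* is a strict local max.

max


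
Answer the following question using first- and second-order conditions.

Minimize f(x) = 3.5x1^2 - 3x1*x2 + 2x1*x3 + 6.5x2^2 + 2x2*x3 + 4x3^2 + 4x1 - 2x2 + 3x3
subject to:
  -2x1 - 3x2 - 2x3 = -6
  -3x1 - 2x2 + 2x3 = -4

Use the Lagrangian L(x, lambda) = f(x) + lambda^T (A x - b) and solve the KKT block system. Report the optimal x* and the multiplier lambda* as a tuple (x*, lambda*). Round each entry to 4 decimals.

Form the Lagrangian:
  L(x, lambda) = (1/2) x^T Q x + c^T x + lambda^T (A x - b)
Stationarity (grad_x L = 0): Q x + c + A^T lambda = 0.
Primal feasibility: A x = b.

This gives the KKT block system:
  [ Q   A^T ] [ x     ]   [-c ]
  [ A    0  ] [ lambda ] = [ b ]

Solving the linear system:
  x*      = (0.8036, 1.1964, 0.4018)
  lambda* = (4.4321, -0.675)
  f(x*)   = 12.9598

x* = (0.8036, 1.1964, 0.4018), lambda* = (4.4321, -0.675)


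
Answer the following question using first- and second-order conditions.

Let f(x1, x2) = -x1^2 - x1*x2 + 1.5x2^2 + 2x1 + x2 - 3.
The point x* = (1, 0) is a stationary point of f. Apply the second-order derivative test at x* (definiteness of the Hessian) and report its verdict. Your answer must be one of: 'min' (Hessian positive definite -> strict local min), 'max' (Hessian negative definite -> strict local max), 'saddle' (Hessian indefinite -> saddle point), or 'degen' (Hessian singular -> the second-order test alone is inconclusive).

Compute the Hessian H = grad^2 f:
  H = [[-2, -1], [-1, 3]]
Verify stationarity: grad f(x*) = H x* + g = (0, 0).
Eigenvalues of H: -2.1926, 3.1926.
Eigenvalues have mixed signs, so H is indefinite -> x* is a saddle point.

saddle


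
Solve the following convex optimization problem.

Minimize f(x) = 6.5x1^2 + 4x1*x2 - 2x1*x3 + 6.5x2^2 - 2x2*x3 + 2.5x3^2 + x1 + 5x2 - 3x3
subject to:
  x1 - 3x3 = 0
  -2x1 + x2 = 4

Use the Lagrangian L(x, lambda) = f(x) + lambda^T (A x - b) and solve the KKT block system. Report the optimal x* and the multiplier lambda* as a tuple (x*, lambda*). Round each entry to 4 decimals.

Form the Lagrangian:
  L(x, lambda) = (1/2) x^T Q x + c^T x + lambda^T (A x - b)
Stationarity (grad_x L = 0): Q x + c + A^T lambda = 0.
Primal feasibility: A x = b.

This gives the KKT block system:
  [ Q   A^T ] [ x     ]   [-c ]
  [ A    0  ] [ lambda ] = [ b ]

Solving the linear system:
  x*      = (-1.6418, 0.7163, -0.5473)
  lambda* = (-1.2951, -8.8395)
  f(x*)   = 19.4699

x* = (-1.6418, 0.7163, -0.5473), lambda* = (-1.2951, -8.8395)


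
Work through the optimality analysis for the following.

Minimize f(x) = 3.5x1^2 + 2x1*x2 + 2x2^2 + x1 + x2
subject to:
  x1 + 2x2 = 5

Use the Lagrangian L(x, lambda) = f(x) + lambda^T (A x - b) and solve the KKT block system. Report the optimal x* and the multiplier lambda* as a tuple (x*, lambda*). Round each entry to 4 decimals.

Form the Lagrangian:
  L(x, lambda) = (1/2) x^T Q x + c^T x + lambda^T (A x - b)
Stationarity (grad_x L = 0): Q x + c + A^T lambda = 0.
Primal feasibility: A x = b.

This gives the KKT block system:
  [ Q   A^T ] [ x     ]   [-c ]
  [ A    0  ] [ lambda ] = [ b ]

Solving the linear system:
  x*      = (-0.0833, 2.5417)
  lambda* = (-5.5)
  f(x*)   = 14.9792

x* = (-0.0833, 2.5417), lambda* = (-5.5)


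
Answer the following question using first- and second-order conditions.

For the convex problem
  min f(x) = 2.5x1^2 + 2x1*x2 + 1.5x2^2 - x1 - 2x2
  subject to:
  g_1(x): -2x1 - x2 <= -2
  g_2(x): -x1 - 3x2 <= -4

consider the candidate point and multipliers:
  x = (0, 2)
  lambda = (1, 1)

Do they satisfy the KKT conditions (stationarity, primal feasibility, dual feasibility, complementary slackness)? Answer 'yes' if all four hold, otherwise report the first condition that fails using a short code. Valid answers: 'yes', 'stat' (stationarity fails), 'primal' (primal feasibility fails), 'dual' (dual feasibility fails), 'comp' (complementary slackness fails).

Gradient of f: grad f(x) = Q x + c = (3, 4)
Constraint values g_i(x) = a_i^T x - b_i:
  g_1((0, 2)) = 0
  g_2((0, 2)) = -2
Stationarity residual: grad f(x) + sum_i lambda_i a_i = (0, 0)
  -> stationarity OK
Primal feasibility (all g_i <= 0): OK
Dual feasibility (all lambda_i >= 0): OK
Complementary slackness (lambda_i * g_i(x) = 0 for all i): FAILS

Verdict: the first failing condition is complementary_slackness -> comp.

comp


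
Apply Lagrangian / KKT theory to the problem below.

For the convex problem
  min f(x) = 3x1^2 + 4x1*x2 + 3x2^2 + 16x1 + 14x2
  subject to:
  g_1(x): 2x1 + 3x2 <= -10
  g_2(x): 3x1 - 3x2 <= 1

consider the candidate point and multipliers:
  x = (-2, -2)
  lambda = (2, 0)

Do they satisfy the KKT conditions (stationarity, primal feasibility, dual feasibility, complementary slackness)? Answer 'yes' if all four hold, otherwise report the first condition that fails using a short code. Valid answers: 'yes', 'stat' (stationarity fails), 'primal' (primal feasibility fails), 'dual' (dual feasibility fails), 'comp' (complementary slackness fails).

Gradient of f: grad f(x) = Q x + c = (-4, -6)
Constraint values g_i(x) = a_i^T x - b_i:
  g_1((-2, -2)) = 0
  g_2((-2, -2)) = -1
Stationarity residual: grad f(x) + sum_i lambda_i a_i = (0, 0)
  -> stationarity OK
Primal feasibility (all g_i <= 0): OK
Dual feasibility (all lambda_i >= 0): OK
Complementary slackness (lambda_i * g_i(x) = 0 for all i): OK

Verdict: yes, KKT holds.

yes


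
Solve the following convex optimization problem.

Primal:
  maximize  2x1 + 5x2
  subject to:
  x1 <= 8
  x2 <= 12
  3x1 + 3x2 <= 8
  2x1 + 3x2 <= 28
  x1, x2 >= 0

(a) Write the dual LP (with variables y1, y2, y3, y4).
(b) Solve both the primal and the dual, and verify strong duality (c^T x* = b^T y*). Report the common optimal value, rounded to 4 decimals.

The standard primal-dual pair for 'max c^T x s.t. A x <= b, x >= 0' is:
  Dual:  min b^T y  s.t.  A^T y >= c,  y >= 0.

So the dual LP is:
  minimize  8y1 + 12y2 + 8y3 + 28y4
  subject to:
    y1 + 3y3 + 2y4 >= 2
    y2 + 3y3 + 3y4 >= 5
    y1, y2, y3, y4 >= 0

Solving the primal: x* = (0, 2.6667).
  primal value c^T x* = 13.3333.
Solving the dual: y* = (0, 0, 1.6667, 0).
  dual value b^T y* = 13.3333.
Strong duality: c^T x* = b^T y*. Confirmed.

13.3333


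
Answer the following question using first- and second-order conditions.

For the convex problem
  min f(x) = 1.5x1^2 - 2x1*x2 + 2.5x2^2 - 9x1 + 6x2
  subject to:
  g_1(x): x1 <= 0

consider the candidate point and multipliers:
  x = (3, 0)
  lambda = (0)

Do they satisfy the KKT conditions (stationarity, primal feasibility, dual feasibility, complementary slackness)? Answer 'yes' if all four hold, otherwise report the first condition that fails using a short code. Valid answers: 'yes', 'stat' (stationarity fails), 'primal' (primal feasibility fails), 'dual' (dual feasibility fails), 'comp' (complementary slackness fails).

Gradient of f: grad f(x) = Q x + c = (0, 0)
Constraint values g_i(x) = a_i^T x - b_i:
  g_1((3, 0)) = 3
Stationarity residual: grad f(x) + sum_i lambda_i a_i = (0, 0)
  -> stationarity OK
Primal feasibility (all g_i <= 0): FAILS
Dual feasibility (all lambda_i >= 0): OK
Complementary slackness (lambda_i * g_i(x) = 0 for all i): OK

Verdict: the first failing condition is primal_feasibility -> primal.

primal


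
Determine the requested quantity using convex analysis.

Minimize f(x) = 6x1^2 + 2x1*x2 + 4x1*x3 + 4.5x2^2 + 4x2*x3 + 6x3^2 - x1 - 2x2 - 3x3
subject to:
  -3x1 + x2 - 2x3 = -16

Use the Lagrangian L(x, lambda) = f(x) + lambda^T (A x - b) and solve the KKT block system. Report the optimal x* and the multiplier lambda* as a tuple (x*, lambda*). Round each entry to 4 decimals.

Form the Lagrangian:
  L(x, lambda) = (1/2) x^T Q x + c^T x + lambda^T (A x - b)
Stationarity (grad_x L = 0): Q x + c + A^T lambda = 0.
Primal feasibility: A x = b.

This gives the KKT block system:
  [ Q   A^T ] [ x     ]   [-c ]
  [ A    0  ] [ lambda ] = [ b ]

Solving the linear system:
  x*      = (2.8762, -2.8039, 2.2838)
  lambda* = (12.3473)
  f(x*)   = 96.7182

x* = (2.8762, -2.8039, 2.2838), lambda* = (12.3473)


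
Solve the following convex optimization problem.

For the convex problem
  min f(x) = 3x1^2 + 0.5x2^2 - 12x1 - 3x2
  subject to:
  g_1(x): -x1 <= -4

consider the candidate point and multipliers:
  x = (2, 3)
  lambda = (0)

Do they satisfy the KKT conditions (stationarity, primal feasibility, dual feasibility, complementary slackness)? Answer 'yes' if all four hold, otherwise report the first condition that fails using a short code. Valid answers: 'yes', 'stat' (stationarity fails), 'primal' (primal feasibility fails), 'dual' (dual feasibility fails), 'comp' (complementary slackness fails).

Gradient of f: grad f(x) = Q x + c = (0, 0)
Constraint values g_i(x) = a_i^T x - b_i:
  g_1((2, 3)) = 2
Stationarity residual: grad f(x) + sum_i lambda_i a_i = (0, 0)
  -> stationarity OK
Primal feasibility (all g_i <= 0): FAILS
Dual feasibility (all lambda_i >= 0): OK
Complementary slackness (lambda_i * g_i(x) = 0 for all i): OK

Verdict: the first failing condition is primal_feasibility -> primal.

primal


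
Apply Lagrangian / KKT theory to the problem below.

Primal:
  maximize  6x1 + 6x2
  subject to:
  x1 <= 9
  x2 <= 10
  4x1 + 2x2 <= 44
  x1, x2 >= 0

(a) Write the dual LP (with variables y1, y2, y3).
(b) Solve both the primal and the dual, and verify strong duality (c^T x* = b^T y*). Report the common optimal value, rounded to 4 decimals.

The standard primal-dual pair for 'max c^T x s.t. A x <= b, x >= 0' is:
  Dual:  min b^T y  s.t.  A^T y >= c,  y >= 0.

So the dual LP is:
  minimize  9y1 + 10y2 + 44y3
  subject to:
    y1 + 4y3 >= 6
    y2 + 2y3 >= 6
    y1, y2, y3 >= 0

Solving the primal: x* = (6, 10).
  primal value c^T x* = 96.
Solving the dual: y* = (0, 3, 1.5).
  dual value b^T y* = 96.
Strong duality: c^T x* = b^T y*. Confirmed.

96


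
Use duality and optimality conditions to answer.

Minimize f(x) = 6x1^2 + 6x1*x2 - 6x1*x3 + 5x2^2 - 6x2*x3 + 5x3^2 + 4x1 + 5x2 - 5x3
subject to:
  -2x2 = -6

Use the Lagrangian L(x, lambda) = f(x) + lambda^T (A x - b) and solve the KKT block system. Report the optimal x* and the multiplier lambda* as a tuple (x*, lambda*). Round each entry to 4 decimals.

Form the Lagrangian:
  L(x, lambda) = (1/2) x^T Q x + c^T x + lambda^T (A x - b)
Stationarity (grad_x L = 0): Q x + c + A^T lambda = 0.
Primal feasibility: A x = b.

This gives the KKT block system:
  [ Q   A^T ] [ x     ]   [-c ]
  [ A    0  ] [ lambda ] = [ b ]

Solving the linear system:
  x*      = (-0.9762, 3, 1.7143)
  lambda* = (9.4286)
  f(x*)   = 29.5476

x* = (-0.9762, 3, 1.7143), lambda* = (9.4286)


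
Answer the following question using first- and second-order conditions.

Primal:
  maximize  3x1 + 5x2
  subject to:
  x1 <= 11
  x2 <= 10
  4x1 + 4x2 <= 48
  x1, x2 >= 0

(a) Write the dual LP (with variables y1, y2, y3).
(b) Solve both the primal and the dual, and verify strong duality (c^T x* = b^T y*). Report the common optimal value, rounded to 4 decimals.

The standard primal-dual pair for 'max c^T x s.t. A x <= b, x >= 0' is:
  Dual:  min b^T y  s.t.  A^T y >= c,  y >= 0.

So the dual LP is:
  minimize  11y1 + 10y2 + 48y3
  subject to:
    y1 + 4y3 >= 3
    y2 + 4y3 >= 5
    y1, y2, y3 >= 0

Solving the primal: x* = (2, 10).
  primal value c^T x* = 56.
Solving the dual: y* = (0, 2, 0.75).
  dual value b^T y* = 56.
Strong duality: c^T x* = b^T y*. Confirmed.

56


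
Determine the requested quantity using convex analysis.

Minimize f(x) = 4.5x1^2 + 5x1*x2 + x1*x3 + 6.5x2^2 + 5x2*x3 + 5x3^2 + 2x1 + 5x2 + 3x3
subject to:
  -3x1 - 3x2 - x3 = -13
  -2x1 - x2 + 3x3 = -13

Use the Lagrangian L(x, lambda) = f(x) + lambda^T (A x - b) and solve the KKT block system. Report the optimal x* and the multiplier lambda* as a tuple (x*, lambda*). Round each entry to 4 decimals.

Form the Lagrangian:
  L(x, lambda) = (1/2) x^T Q x + c^T x + lambda^T (A x - b)
Stationarity (grad_x L = 0): Q x + c + A^T lambda = 0.
Primal feasibility: A x = b.

This gives the KKT block system:
  [ Q   A^T ] [ x     ]   [-c ]
  [ A    0  ] [ lambda ] = [ b ]

Solving the linear system:
  x*      = (3.2909, 1.5801, -1.6127)
  lambda* = (9.9858, 3.974)
  f(x*)   = 95.5604

x* = (3.2909, 1.5801, -1.6127), lambda* = (9.9858, 3.974)


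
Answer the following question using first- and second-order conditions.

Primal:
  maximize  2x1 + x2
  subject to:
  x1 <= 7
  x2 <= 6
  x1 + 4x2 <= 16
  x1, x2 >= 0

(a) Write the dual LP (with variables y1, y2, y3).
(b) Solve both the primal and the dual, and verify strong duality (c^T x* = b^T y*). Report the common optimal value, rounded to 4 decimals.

The standard primal-dual pair for 'max c^T x s.t. A x <= b, x >= 0' is:
  Dual:  min b^T y  s.t.  A^T y >= c,  y >= 0.

So the dual LP is:
  minimize  7y1 + 6y2 + 16y3
  subject to:
    y1 + y3 >= 2
    y2 + 4y3 >= 1
    y1, y2, y3 >= 0

Solving the primal: x* = (7, 2.25).
  primal value c^T x* = 16.25.
Solving the dual: y* = (1.75, 0, 0.25).
  dual value b^T y* = 16.25.
Strong duality: c^T x* = b^T y*. Confirmed.

16.25


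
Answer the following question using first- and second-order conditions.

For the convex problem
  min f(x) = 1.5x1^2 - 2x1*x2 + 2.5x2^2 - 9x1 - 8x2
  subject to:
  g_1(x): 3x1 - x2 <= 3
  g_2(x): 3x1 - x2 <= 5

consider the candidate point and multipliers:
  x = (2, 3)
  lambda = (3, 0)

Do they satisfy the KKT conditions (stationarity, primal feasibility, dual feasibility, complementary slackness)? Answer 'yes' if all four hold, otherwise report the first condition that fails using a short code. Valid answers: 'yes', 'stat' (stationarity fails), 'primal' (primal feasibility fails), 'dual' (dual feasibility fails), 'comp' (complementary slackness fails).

Gradient of f: grad f(x) = Q x + c = (-9, 3)
Constraint values g_i(x) = a_i^T x - b_i:
  g_1((2, 3)) = 0
  g_2((2, 3)) = -2
Stationarity residual: grad f(x) + sum_i lambda_i a_i = (0, 0)
  -> stationarity OK
Primal feasibility (all g_i <= 0): OK
Dual feasibility (all lambda_i >= 0): OK
Complementary slackness (lambda_i * g_i(x) = 0 for all i): OK

Verdict: yes, KKT holds.

yes


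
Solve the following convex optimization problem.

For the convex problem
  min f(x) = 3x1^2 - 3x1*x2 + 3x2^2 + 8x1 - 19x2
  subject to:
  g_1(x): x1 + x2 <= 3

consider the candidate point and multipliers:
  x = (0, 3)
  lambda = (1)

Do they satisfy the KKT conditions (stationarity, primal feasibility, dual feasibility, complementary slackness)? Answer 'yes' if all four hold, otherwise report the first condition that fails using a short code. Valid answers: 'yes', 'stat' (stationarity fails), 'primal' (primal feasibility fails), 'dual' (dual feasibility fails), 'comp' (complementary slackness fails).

Gradient of f: grad f(x) = Q x + c = (-1, -1)
Constraint values g_i(x) = a_i^T x - b_i:
  g_1((0, 3)) = 0
Stationarity residual: grad f(x) + sum_i lambda_i a_i = (0, 0)
  -> stationarity OK
Primal feasibility (all g_i <= 0): OK
Dual feasibility (all lambda_i >= 0): OK
Complementary slackness (lambda_i * g_i(x) = 0 for all i): OK

Verdict: yes, KKT holds.

yes


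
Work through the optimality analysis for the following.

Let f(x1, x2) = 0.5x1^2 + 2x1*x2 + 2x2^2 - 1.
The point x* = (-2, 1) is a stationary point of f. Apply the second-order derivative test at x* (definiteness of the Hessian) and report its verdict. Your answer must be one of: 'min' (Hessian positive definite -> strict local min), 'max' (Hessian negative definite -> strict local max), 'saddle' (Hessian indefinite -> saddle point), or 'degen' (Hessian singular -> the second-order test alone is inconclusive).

Compute the Hessian H = grad^2 f:
  H = [[1, 2], [2, 4]]
Verify stationarity: grad f(x*) = H x* + g = (0, 0).
Eigenvalues of H: 0, 5.
H has a zero eigenvalue (singular; positive semidefinite but not definite), so H is neither positive definite, negative definite, nor indefinite. The second-order test alone is inconclusive -> degen.
(Indeed, f is constant along the null direction of H through x*, so x* is not a strict local extremum.)

degen


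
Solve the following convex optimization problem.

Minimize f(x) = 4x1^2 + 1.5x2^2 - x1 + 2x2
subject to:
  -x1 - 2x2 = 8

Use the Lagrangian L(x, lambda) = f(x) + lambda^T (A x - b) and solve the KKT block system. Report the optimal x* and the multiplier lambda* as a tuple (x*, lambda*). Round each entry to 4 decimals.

Form the Lagrangian:
  L(x, lambda) = (1/2) x^T Q x + c^T x + lambda^T (A x - b)
Stationarity (grad_x L = 0): Q x + c + A^T lambda = 0.
Primal feasibility: A x = b.

This gives the KKT block system:
  [ Q   A^T ] [ x     ]   [-c ]
  [ A    0  ] [ lambda ] = [ b ]

Solving the linear system:
  x*      = (-0.4571, -3.7714)
  lambda* = (-4.6571)
  f(x*)   = 15.0857

x* = (-0.4571, -3.7714), lambda* = (-4.6571)


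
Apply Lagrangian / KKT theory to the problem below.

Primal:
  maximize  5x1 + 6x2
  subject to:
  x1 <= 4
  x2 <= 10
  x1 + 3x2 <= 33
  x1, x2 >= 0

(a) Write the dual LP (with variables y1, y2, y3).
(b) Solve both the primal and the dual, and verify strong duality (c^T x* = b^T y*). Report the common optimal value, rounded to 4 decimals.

The standard primal-dual pair for 'max c^T x s.t. A x <= b, x >= 0' is:
  Dual:  min b^T y  s.t.  A^T y >= c,  y >= 0.

So the dual LP is:
  minimize  4y1 + 10y2 + 33y3
  subject to:
    y1 + y3 >= 5
    y2 + 3y3 >= 6
    y1, y2, y3 >= 0

Solving the primal: x* = (4, 9.6667).
  primal value c^T x* = 78.
Solving the dual: y* = (3, 0, 2).
  dual value b^T y* = 78.
Strong duality: c^T x* = b^T y*. Confirmed.

78


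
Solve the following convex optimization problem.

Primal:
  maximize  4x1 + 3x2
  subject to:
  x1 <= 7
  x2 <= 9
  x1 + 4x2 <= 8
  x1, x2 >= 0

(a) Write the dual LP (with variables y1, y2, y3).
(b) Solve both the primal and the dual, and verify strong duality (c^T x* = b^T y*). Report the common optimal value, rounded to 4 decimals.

The standard primal-dual pair for 'max c^T x s.t. A x <= b, x >= 0' is:
  Dual:  min b^T y  s.t.  A^T y >= c,  y >= 0.

So the dual LP is:
  minimize  7y1 + 9y2 + 8y3
  subject to:
    y1 + y3 >= 4
    y2 + 4y3 >= 3
    y1, y2, y3 >= 0

Solving the primal: x* = (7, 0.25).
  primal value c^T x* = 28.75.
Solving the dual: y* = (3.25, 0, 0.75).
  dual value b^T y* = 28.75.
Strong duality: c^T x* = b^T y*. Confirmed.

28.75


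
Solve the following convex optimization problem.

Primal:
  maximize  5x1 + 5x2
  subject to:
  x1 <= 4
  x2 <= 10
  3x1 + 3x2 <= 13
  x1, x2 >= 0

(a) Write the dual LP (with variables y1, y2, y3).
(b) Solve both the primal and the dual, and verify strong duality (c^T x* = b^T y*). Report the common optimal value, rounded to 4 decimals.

The standard primal-dual pair for 'max c^T x s.t. A x <= b, x >= 0' is:
  Dual:  min b^T y  s.t.  A^T y >= c,  y >= 0.

So the dual LP is:
  minimize  4y1 + 10y2 + 13y3
  subject to:
    y1 + 3y3 >= 5
    y2 + 3y3 >= 5
    y1, y2, y3 >= 0

Solving the primal: x* = (0, 4.3333).
  primal value c^T x* = 21.6667.
Solving the dual: y* = (0, 0, 1.6667).
  dual value b^T y* = 21.6667.
Strong duality: c^T x* = b^T y*. Confirmed.

21.6667


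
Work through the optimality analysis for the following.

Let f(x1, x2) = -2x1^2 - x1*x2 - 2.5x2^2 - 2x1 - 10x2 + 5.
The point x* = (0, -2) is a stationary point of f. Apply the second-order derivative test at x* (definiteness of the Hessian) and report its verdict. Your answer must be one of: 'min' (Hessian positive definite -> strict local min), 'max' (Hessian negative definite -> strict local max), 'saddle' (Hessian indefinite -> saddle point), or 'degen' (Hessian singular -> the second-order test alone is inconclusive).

Compute the Hessian H = grad^2 f:
  H = [[-4, -1], [-1, -5]]
Verify stationarity: grad f(x*) = H x* + g = (0, 0).
Eigenvalues of H: -5.618, -3.382.
Both eigenvalues < 0, so H is negative definite -> x* is a strict local max.

max


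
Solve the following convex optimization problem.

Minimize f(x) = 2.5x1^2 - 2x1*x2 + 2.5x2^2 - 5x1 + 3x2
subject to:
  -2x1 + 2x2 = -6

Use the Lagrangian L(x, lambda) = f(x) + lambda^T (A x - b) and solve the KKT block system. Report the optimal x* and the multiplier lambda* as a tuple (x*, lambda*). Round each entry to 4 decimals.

Form the Lagrangian:
  L(x, lambda) = (1/2) x^T Q x + c^T x + lambda^T (A x - b)
Stationarity (grad_x L = 0): Q x + c + A^T lambda = 0.
Primal feasibility: A x = b.

This gives the KKT block system:
  [ Q   A^T ] [ x     ]   [-c ]
  [ A    0  ] [ lambda ] = [ b ]

Solving the linear system:
  x*      = (1.8333, -1.1667)
  lambda* = (3.25)
  f(x*)   = 3.4167

x* = (1.8333, -1.1667), lambda* = (3.25)


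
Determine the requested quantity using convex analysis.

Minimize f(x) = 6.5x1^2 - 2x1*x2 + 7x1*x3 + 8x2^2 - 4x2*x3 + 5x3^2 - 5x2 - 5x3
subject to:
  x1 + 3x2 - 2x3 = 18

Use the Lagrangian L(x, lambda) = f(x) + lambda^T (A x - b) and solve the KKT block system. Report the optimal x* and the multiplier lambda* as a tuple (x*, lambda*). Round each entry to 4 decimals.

Form the Lagrangian:
  L(x, lambda) = (1/2) x^T Q x + c^T x + lambda^T (A x - b)
Stationarity (grad_x L = 0): Q x + c + A^T lambda = 0.
Primal feasibility: A x = b.

This gives the KKT block system:
  [ Q   A^T ] [ x     ]   [-c ]
  [ A    0  ] [ lambda ] = [ b ]

Solving the linear system:
  x*      = (3.416, 2.4029, -3.6877)
  lambda* = (-13.7883)
  f(x*)   = 127.3064

x* = (3.416, 2.4029, -3.6877), lambda* = (-13.7883)


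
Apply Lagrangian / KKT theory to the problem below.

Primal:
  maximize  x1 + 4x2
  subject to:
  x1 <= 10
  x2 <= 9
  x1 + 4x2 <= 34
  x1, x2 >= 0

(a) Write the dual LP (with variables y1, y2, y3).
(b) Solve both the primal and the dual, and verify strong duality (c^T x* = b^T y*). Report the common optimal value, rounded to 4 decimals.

The standard primal-dual pair for 'max c^T x s.t. A x <= b, x >= 0' is:
  Dual:  min b^T y  s.t.  A^T y >= c,  y >= 0.

So the dual LP is:
  minimize  10y1 + 9y2 + 34y3
  subject to:
    y1 + y3 >= 1
    y2 + 4y3 >= 4
    y1, y2, y3 >= 0

Solving the primal: x* = (0, 8.5).
  primal value c^T x* = 34.
Solving the dual: y* = (0, 0, 1).
  dual value b^T y* = 34.
Strong duality: c^T x* = b^T y*. Confirmed.

34


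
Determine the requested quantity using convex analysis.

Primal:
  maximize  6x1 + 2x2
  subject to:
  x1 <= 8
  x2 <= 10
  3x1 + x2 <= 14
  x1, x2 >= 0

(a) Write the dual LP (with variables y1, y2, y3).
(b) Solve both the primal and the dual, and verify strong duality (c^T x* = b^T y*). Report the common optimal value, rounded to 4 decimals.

The standard primal-dual pair for 'max c^T x s.t. A x <= b, x >= 0' is:
  Dual:  min b^T y  s.t.  A^T y >= c,  y >= 0.

So the dual LP is:
  minimize  8y1 + 10y2 + 14y3
  subject to:
    y1 + 3y3 >= 6
    y2 + y3 >= 2
    y1, y2, y3 >= 0

Solving the primal: x* = (4.6667, 0).
  primal value c^T x* = 28.
Solving the dual: y* = (0, 0, 2).
  dual value b^T y* = 28.
Strong duality: c^T x* = b^T y*. Confirmed.

28


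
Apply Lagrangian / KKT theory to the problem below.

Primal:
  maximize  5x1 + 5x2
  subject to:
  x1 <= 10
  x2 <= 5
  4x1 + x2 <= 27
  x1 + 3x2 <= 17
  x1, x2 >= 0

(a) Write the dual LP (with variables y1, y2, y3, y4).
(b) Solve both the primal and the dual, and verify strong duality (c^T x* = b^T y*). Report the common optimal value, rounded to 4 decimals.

The standard primal-dual pair for 'max c^T x s.t. A x <= b, x >= 0' is:
  Dual:  min b^T y  s.t.  A^T y >= c,  y >= 0.

So the dual LP is:
  minimize  10y1 + 5y2 + 27y3 + 17y4
  subject to:
    y1 + 4y3 + y4 >= 5
    y2 + y3 + 3y4 >= 5
    y1, y2, y3, y4 >= 0

Solving the primal: x* = (5.8182, 3.7273).
  primal value c^T x* = 47.7273.
Solving the dual: y* = (0, 0, 0.9091, 1.3636).
  dual value b^T y* = 47.7273.
Strong duality: c^T x* = b^T y*. Confirmed.

47.7273


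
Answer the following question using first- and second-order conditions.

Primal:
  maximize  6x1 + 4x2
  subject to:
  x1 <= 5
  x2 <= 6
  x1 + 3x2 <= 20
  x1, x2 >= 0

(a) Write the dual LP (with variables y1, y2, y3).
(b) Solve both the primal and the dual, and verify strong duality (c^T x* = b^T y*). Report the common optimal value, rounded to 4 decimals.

The standard primal-dual pair for 'max c^T x s.t. A x <= b, x >= 0' is:
  Dual:  min b^T y  s.t.  A^T y >= c,  y >= 0.

So the dual LP is:
  minimize  5y1 + 6y2 + 20y3
  subject to:
    y1 + y3 >= 6
    y2 + 3y3 >= 4
    y1, y2, y3 >= 0

Solving the primal: x* = (5, 5).
  primal value c^T x* = 50.
Solving the dual: y* = (4.6667, 0, 1.3333).
  dual value b^T y* = 50.
Strong duality: c^T x* = b^T y*. Confirmed.

50


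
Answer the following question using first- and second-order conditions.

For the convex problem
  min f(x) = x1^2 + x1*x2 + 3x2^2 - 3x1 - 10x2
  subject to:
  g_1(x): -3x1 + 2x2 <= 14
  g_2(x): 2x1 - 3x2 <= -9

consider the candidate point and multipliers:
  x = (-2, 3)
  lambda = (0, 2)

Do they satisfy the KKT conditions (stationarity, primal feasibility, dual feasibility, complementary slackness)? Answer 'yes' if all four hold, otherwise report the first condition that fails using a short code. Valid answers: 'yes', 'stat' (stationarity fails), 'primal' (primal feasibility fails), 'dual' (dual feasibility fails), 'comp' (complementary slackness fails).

Gradient of f: grad f(x) = Q x + c = (-4, 6)
Constraint values g_i(x) = a_i^T x - b_i:
  g_1((-2, 3)) = -2
  g_2((-2, 3)) = -4
Stationarity residual: grad f(x) + sum_i lambda_i a_i = (0, 0)
  -> stationarity OK
Primal feasibility (all g_i <= 0): OK
Dual feasibility (all lambda_i >= 0): OK
Complementary slackness (lambda_i * g_i(x) = 0 for all i): FAILS

Verdict: the first failing condition is complementary_slackness -> comp.

comp
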